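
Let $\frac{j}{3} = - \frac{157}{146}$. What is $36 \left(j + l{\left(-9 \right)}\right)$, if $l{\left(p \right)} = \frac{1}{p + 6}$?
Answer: $- \frac{9354}{73} \approx -128.14$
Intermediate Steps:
$l{\left(p \right)} = \frac{1}{6 + p}$
$j = - \frac{471}{146}$ ($j = 3 \left(- \frac{157}{146}\right) = - \frac{471}{146} \approx -3.226$)
$36 \left(j + l{\left(-9 \right)}\right) = 36 \left(- \frac{471}{146} + \frac{1}{6 - 9}\right) = 36 \left(- \frac{471}{146} + \frac{1}{-3}\right) = 36 \left(- \frac{471}{146} - \frac{1}{3}\right) = 36 \left(- \frac{1559}{438}\right) = - \frac{9354}{73}$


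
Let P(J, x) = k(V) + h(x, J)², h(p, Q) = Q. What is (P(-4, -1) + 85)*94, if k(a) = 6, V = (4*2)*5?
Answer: 10058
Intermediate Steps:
V = 40 (V = 8*5 = 40)
P(J, x) = 6 + J²
(P(-4, -1) + 85)*94 = ((6 + (-4)²) + 85)*94 = ((6 + 16) + 85)*94 = (22 + 85)*94 = 107*94 = 10058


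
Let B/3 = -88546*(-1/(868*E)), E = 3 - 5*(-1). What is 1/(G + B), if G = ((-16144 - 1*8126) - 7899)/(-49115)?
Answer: 170527280/6635095953 ≈ 0.025701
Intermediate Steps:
E = 8 (E = 3 + 5 = 8)
B = 132819/3472 (B = 3*(-88546/((-868*8))) = 3*(-88546/(-6944)) = 3*(-88546*(-1/6944)) = 3*(44273/3472) = 132819/3472 ≈ 38.254)
G = 32169/49115 (G = ((-16144 - 8126) - 7899)*(-1/49115) = (-24270 - 7899)*(-1/49115) = -32169*(-1/49115) = 32169/49115 ≈ 0.65497)
1/(G + B) = 1/(32169/49115 + 132819/3472) = 1/(6635095953/170527280) = 170527280/6635095953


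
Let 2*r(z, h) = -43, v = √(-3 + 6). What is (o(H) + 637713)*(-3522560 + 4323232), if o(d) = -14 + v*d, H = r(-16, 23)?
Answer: 510587733728 - 17214448*√3 ≈ 5.1056e+11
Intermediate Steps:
v = √3 ≈ 1.7320
r(z, h) = -43/2 (r(z, h) = (½)*(-43) = -43/2)
H = -43/2 ≈ -21.500
o(d) = -14 + d*√3 (o(d) = -14 + √3*d = -14 + d*√3)
(o(H) + 637713)*(-3522560 + 4323232) = ((-14 - 43*√3/2) + 637713)*(-3522560 + 4323232) = (637699 - 43*√3/2)*800672 = 510587733728 - 17214448*√3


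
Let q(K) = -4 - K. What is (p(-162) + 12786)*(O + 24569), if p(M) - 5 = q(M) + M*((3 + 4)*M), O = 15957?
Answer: 7969721582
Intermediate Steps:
p(M) = 1 - M + 7*M**2 (p(M) = 5 + ((-4 - M) + M*((3 + 4)*M)) = 5 + ((-4 - M) + M*(7*M)) = 5 + ((-4 - M) + 7*M**2) = 5 + (-4 - M + 7*M**2) = 1 - M + 7*M**2)
(p(-162) + 12786)*(O + 24569) = ((1 - 1*(-162) + 7*(-162)**2) + 12786)*(15957 + 24569) = ((1 + 162 + 7*26244) + 12786)*40526 = ((1 + 162 + 183708) + 12786)*40526 = (183871 + 12786)*40526 = 196657*40526 = 7969721582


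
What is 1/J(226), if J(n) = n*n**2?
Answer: 1/11543176 ≈ 8.6631e-8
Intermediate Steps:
J(n) = n**3
1/J(226) = 1/(226**3) = 1/11543176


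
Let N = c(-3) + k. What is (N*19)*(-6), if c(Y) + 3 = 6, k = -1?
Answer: -228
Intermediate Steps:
c(Y) = 3 (c(Y) = -3 + 6 = 3)
N = 2 (N = 3 - 1 = 2)
(N*19)*(-6) = (2*19)*(-6) = 38*(-6) = -228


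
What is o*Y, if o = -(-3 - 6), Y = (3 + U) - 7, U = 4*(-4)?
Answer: -180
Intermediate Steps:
U = -16
Y = -20 (Y = (3 - 16) - 7 = -13 - 7 = -20)
o = 9 (o = -1*(-9) = 9)
o*Y = 9*(-20) = -180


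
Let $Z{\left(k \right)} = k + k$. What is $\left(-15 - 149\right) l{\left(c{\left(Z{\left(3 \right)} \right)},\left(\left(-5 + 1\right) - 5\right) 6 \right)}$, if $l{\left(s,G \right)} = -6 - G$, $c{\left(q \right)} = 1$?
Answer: $-7872$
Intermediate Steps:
$Z{\left(k \right)} = 2 k$
$\left(-15 - 149\right) l{\left(c{\left(Z{\left(3 \right)} \right)},\left(\left(-5 + 1\right) - 5\right) 6 \right)} = \left(-15 - 149\right) \left(-6 - \left(\left(-5 + 1\right) - 5\right) 6\right) = - 164 \left(-6 - \left(-4 - 5\right) 6\right) = - 164 \left(-6 - \left(-9\right) 6\right) = - 164 \left(-6 - -54\right) = - 164 \left(-6 + 54\right) = \left(-164\right) 48 = -7872$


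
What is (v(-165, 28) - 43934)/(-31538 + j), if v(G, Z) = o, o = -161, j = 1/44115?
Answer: 1945250925/1391298869 ≈ 1.3982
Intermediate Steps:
j = 1/44115 ≈ 2.2668e-5
v(G, Z) = -161
(v(-165, 28) - 43934)/(-31538 + j) = (-161 - 43934)/(-31538 + 1/44115) = -44095/(-1391298869/44115) = -44095*(-44115/1391298869) = 1945250925/1391298869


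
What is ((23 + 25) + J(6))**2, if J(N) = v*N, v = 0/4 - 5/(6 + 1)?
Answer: 93636/49 ≈ 1910.9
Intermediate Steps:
v = -5/7 (v = 0*(1/4) - 5/7 = 0 - 5*1/7 = 0 - 5/7 = -5/7 ≈ -0.71429)
J(N) = -5*N/7
((23 + 25) + J(6))**2 = ((23 + 25) - 5/7*6)**2 = (48 - 30/7)**2 = (306/7)**2 = 93636/49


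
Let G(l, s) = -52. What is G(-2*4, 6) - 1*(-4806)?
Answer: 4754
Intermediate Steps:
G(-2*4, 6) - 1*(-4806) = -52 - 1*(-4806) = -52 + 4806 = 4754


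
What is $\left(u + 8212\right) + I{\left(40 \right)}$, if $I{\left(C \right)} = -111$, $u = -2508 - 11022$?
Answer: $-5429$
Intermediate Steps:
$u = -13530$
$\left(u + 8212\right) + I{\left(40 \right)} = \left(-13530 + 8212\right) - 111 = -5318 - 111 = -5429$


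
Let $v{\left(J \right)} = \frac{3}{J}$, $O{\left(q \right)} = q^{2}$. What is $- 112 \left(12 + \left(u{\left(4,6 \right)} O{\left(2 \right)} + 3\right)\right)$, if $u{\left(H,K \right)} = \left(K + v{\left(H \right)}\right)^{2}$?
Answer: $-22092$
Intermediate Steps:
$u{\left(H,K \right)} = \left(K + \frac{3}{H}\right)^{2}$
$- 112 \left(12 + \left(u{\left(4,6 \right)} O{\left(2 \right)} + 3\right)\right) = - 112 \left(12 + \left(\frac{\left(3 + 4 \cdot 6\right)^{2}}{16} \cdot 2^{2} + 3\right)\right) = - 112 \left(12 + \left(\frac{\left(3 + 24\right)^{2}}{16} \cdot 4 + 3\right)\right) = - 112 \left(12 + \left(\frac{27^{2}}{16} \cdot 4 + 3\right)\right) = - 112 \left(12 + \left(\frac{1}{16} \cdot 729 \cdot 4 + 3\right)\right) = - 112 \left(12 + \left(\frac{729}{16} \cdot 4 + 3\right)\right) = - 112 \left(12 + \left(\frac{729}{4} + 3\right)\right) = - 112 \left(12 + \frac{741}{4}\right) = \left(-112\right) \frac{789}{4} = -22092$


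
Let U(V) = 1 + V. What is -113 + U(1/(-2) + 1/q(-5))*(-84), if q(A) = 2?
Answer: -197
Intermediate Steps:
-113 + U(1/(-2) + 1/q(-5))*(-84) = -113 + (1 + (1/(-2) + 1/2))*(-84) = -113 + (1 + (1*(-½) + 1*(½)))*(-84) = -113 + (1 + (-½ + ½))*(-84) = -113 + (1 + 0)*(-84) = -113 + 1*(-84) = -113 - 84 = -197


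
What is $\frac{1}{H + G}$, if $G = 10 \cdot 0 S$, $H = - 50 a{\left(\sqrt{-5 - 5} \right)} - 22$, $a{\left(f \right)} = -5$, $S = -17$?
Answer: $\frac{1}{228} \approx 0.004386$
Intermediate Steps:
$H = 228$ ($H = \left(-50\right) \left(-5\right) - 22 = 250 - 22 = 228$)
$G = 0$ ($G = 10 \cdot 0 \left(-17\right) = 0 \left(-17\right) = 0$)
$\frac{1}{H + G} = \frac{1}{228 + 0} = \frac{1}{228}$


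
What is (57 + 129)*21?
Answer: 3906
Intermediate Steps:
(57 + 129)*21 = 186*21 = 3906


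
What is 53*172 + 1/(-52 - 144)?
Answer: 1786735/196 ≈ 9116.0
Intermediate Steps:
53*172 + 1/(-52 - 144) = 9116 + 1/(-196) = 9116 - 1/196 = 1786735/196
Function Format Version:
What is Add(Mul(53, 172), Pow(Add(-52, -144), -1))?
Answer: Rational(1786735, 196) ≈ 9116.0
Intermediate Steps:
Add(Mul(53, 172), Pow(Add(-52, -144), -1)) = Add(9116, Pow(-196, -1)) = Add(9116, Rational(-1, 196)) = Rational(1786735, 196)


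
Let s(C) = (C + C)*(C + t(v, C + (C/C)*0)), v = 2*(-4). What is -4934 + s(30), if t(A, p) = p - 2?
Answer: -1454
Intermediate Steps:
v = -8
t(A, p) = -2 + p
s(C) = 2*C*(-2 + 2*C) (s(C) = (C + C)*(C + (-2 + (C + (C/C)*0))) = (2*C)*(C + (-2 + (C + 1*0))) = (2*C)*(C + (-2 + (C + 0))) = (2*C)*(C + (-2 + C)) = (2*C)*(-2 + 2*C) = 2*C*(-2 + 2*C))
-4934 + s(30) = -4934 + 4*30*(-1 + 30) = -4934 + 4*30*29 = -4934 + 3480 = -1454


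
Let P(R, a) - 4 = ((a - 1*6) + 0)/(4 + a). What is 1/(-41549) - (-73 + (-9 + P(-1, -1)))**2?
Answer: -2413207478/373941 ≈ -6453.4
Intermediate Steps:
P(R, a) = 4 + (-6 + a)/(4 + a) (P(R, a) = 4 + ((a - 1*6) + 0)/(4 + a) = 4 + ((a - 6) + 0)/(4 + a) = 4 + ((-6 + a) + 0)/(4 + a) = 4 + (-6 + a)/(4 + a))
1/(-41549) - (-73 + (-9 + P(-1, -1)))**2 = 1/(-41549) - (-73 + (-9 + 5*(2 - 1)/(4 - 1)))**2 = -1/41549 - (-73 + (-9 + 5*1/3))**2 = -1/41549 - (-73 + (-9 + 5*(1/3)*1))**2 = -1/41549 - (-73 + (-9 + 5/3))**2 = -1/41549 - (-73 - 22/3)**2 = -1/41549 - (-241/3)**2 = -1/41549 - 1*58081/9 = -1/41549 - 58081/9 = -2413207478/373941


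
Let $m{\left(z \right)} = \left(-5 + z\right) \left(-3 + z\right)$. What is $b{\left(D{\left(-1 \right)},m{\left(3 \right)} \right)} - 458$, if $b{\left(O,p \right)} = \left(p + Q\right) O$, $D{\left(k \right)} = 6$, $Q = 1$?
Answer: $-452$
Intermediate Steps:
$b{\left(O,p \right)} = O \left(1 + p\right)$ ($b{\left(O,p \right)} = \left(p + 1\right) O = \left(1 + p\right) O = O \left(1 + p\right)$)
$b{\left(D{\left(-1 \right)},m{\left(3 \right)} \right)} - 458 = 6 \left(1 + \left(15 + 3^{2} - 24\right)\right) - 458 = 6 \left(1 + \left(15 + 9 - 24\right)\right) - 458 = 6 \left(1 + 0\right) - 458 = 6 \cdot 1 - 458 = 6 - 458 = -452$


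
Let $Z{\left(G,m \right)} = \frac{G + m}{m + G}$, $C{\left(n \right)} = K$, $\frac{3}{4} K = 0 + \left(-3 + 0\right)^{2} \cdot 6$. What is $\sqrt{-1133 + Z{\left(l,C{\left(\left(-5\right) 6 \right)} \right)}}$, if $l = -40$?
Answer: $2 i \sqrt{283} \approx 33.645 i$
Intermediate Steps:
$K = 72$ ($K = \frac{4 \left(0 + \left(-3 + 0\right)^{2} \cdot 6\right)}{3} = \frac{4 \left(0 + \left(-3\right)^{2} \cdot 6\right)}{3} = \frac{4 \left(0 + 9 \cdot 6\right)}{3} = \frac{4 \left(0 + 54\right)}{3} = \frac{4}{3} \cdot 54 = 72$)
$C{\left(n \right)} = 72$
$Z{\left(G,m \right)} = 1$ ($Z{\left(G,m \right)} = \frac{G + m}{G + m} = 1$)
$\sqrt{-1133 + Z{\left(l,C{\left(\left(-5\right) 6 \right)} \right)}} = \sqrt{-1133 + 1} = \sqrt{-1132} = 2 i \sqrt{283}$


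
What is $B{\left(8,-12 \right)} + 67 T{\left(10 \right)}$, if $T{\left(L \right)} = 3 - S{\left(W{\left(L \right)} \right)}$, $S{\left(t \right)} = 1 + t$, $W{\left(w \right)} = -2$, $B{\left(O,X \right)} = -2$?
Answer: $266$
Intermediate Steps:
$T{\left(L \right)} = 4$ ($T{\left(L \right)} = 3 - \left(1 - 2\right) = 3 - -1 = 3 + 1 = 4$)
$B{\left(8,-12 \right)} + 67 T{\left(10 \right)} = -2 + 67 \cdot 4 = -2 + 268 = 266$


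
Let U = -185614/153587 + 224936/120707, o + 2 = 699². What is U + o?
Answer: 9058161711307725/18539026009 ≈ 4.8860e+5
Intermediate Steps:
o = 488599 (o = -2 + 699² = -2 + 488601 = 488599)
U = 12142336334/18539026009 (U = -185614*1/153587 + 224936*(1/120707) = -185614/153587 + 224936/120707 = 12142336334/18539026009 ≈ 0.65496)
U + o = 12142336334/18539026009 + 488599 = 9058161711307725/18539026009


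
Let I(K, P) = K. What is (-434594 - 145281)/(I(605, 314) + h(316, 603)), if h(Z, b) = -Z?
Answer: -579875/289 ≈ -2006.5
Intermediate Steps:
(-434594 - 145281)/(I(605, 314) + h(316, 603)) = (-434594 - 145281)/(605 - 1*316) = -579875/(605 - 316) = -579875/289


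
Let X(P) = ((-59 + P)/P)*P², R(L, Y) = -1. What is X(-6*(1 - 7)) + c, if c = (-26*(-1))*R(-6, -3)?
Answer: -854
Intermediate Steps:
c = -26 (c = -26*(-1)*(-1) = 26*(-1) = -26)
X(P) = P*(-59 + P) (X(P) = ((-59 + P)/P)*P² = P*(-59 + P))
X(-6*(1 - 7)) + c = (-6*(1 - 7))*(-59 - 6*(1 - 7)) - 26 = (-6*(-6))*(-59 - 6*(-6)) - 26 = 36*(-59 + 36) - 26 = 36*(-23) - 26 = -828 - 26 = -854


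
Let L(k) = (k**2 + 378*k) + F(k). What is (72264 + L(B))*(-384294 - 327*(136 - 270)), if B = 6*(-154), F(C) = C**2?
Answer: -487065898944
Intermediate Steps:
B = -924
L(k) = 2*k**2 + 378*k (L(k) = (k**2 + 378*k) + k**2 = 2*k**2 + 378*k)
(72264 + L(B))*(-384294 - 327*(136 - 270)) = (72264 + 2*(-924)*(189 - 924))*(-384294 - 327*(136 - 270)) = (72264 + 2*(-924)*(-735))*(-384294 - 327*(-134)) = (72264 + 1358280)*(-384294 + 43818) = 1430544*(-340476) = -487065898944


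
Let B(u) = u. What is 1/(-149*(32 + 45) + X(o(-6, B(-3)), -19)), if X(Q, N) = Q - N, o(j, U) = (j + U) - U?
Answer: -1/11460 ≈ -8.7260e-5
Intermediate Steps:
o(j, U) = j (o(j, U) = (U + j) - U = j)
1/(-149*(32 + 45) + X(o(-6, B(-3)), -19)) = 1/(-149*(32 + 45) + (-6 - 1*(-19))) = 1/(-149*77 + (-6 + 19)) = 1/(-11473 + 13) = 1/(-11460) = -1/11460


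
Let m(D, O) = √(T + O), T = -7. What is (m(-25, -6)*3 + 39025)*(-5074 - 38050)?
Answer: -1682914100 - 129372*I*√13 ≈ -1.6829e+9 - 4.6646e+5*I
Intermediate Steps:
m(D, O) = √(-7 + O)
(m(-25, -6)*3 + 39025)*(-5074 - 38050) = (√(-7 - 6)*3 + 39025)*(-5074 - 38050) = (√(-13)*3 + 39025)*(-43124) = ((I*√13)*3 + 39025)*(-43124) = (3*I*√13 + 39025)*(-43124) = (39025 + 3*I*√13)*(-43124) = -1682914100 - 129372*I*√13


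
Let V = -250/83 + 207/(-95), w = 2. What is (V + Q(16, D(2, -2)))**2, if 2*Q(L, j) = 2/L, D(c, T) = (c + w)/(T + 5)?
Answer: 418623234121/15916345600 ≈ 26.301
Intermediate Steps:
D(c, T) = (2 + c)/(5 + T) (D(c, T) = (c + 2)/(T + 5) = (2 + c)/(5 + T))
V = -40931/7885 (V = -250*1/83 + 207*(-1/95) = -250/83 - 207/95 = -40931/7885 ≈ -5.1910)
Q(L, j) = 1/L (Q(L, j) = (2/L)/2 = 1/L)
(V + Q(16, D(2, -2)))**2 = (-40931/7885 + 1/16)**2 = (-647011/126160)**2 = 418623234121/15916345600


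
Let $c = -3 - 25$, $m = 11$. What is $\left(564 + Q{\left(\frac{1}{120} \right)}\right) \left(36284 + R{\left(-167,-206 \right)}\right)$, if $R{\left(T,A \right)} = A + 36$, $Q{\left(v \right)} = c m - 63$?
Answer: $6970002$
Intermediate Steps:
$c = -28$ ($c = -3 - 25 = -28$)
$Q{\left(v \right)} = -371$ ($Q{\left(v \right)} = \left(-28\right) 11 - 63 = -308 - 63 = -371$)
$R{\left(T,A \right)} = 36 + A$
$\left(564 + Q{\left(\frac{1}{120} \right)}\right) \left(36284 + R{\left(-167,-206 \right)}\right) = \left(564 - 371\right) \left(36284 + \left(36 - 206\right)\right) = 193 \left(36284 - 170\right) = 193 \cdot 36114 = 6970002$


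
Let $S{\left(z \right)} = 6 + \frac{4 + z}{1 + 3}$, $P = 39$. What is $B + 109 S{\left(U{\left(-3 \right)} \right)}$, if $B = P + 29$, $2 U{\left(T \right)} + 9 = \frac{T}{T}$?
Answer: $722$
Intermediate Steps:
$U{\left(T \right)} = -4$ ($U{\left(T \right)} = - \frac{9}{2} + \frac{T \frac{1}{T}}{2} = - \frac{9}{2} + \frac{1}{2} \cdot 1 = - \frac{9}{2} + \frac{1}{2} = -4$)
$S{\left(z \right)} = 7 + \frac{z}{4}$ ($S{\left(z \right)} = 6 + \frac{4 + z}{4} = 6 + \left(4 + z\right) \frac{1}{4} = 6 + \left(1 + \frac{z}{4}\right) = 7 + \frac{z}{4}$)
$B = 68$ ($B = 39 + 29 = 68$)
$B + 109 S{\left(U{\left(-3 \right)} \right)} = 68 + 109 \left(7 + \frac{1}{4} \left(-4\right)\right) = 68 + 109 \left(7 - 1\right) = 68 + 109 \cdot 6 = 68 + 654 = 722$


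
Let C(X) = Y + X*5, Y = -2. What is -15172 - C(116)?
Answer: -15750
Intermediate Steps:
C(X) = -2 + 5*X (C(X) = -2 + X*5 = -2 + 5*X)
-15172 - C(116) = -15172 - (-2 + 5*116) = -15172 - (-2 + 580) = -15172 - 1*578 = -15172 - 578 = -15750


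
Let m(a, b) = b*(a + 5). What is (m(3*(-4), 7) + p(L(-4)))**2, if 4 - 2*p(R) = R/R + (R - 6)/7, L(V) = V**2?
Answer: 455625/196 ≈ 2324.6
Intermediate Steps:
m(a, b) = b*(5 + a)
p(R) = 27/14 - R/14 (p(R) = 2 - (R/R + (R - 6)/7)/2 = 2 - (1 + (-6 + R)*(1/7))/2 = 2 - (1 + (-6/7 + R/7))/2 = 2 - (1/7 + R/7)/2 = 2 + (-1/14 - R/14) = 27/14 - R/14)
(m(3*(-4), 7) + p(L(-4)))**2 = (7*(5 + 3*(-4)) + (27/14 - 1/14*(-4)**2))**2 = (7*(5 - 12) + (27/14 - 1/14*16))**2 = (7*(-7) + (27/14 - 8/7))**2 = (-49 + 11/14)**2 = (-675/14)**2 = 455625/196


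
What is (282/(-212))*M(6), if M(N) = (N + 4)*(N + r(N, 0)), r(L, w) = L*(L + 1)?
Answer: -33840/53 ≈ -638.49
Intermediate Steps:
r(L, w) = L*(1 + L)
M(N) = (4 + N)*(N + N*(1 + N)) (M(N) = (N + 4)*(N + N*(1 + N)) = (4 + N)*(N + N*(1 + N)))
(282/(-212))*M(6) = (282/(-212))*(6*(8 + 6**2 + 6*6)) = (282*(-1/212))*(6*(8 + 36 + 36)) = -423*80/53 = -141/106*480 = -33840/53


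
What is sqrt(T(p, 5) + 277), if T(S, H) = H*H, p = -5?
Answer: sqrt(302) ≈ 17.378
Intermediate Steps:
T(S, H) = H**2
sqrt(T(p, 5) + 277) = sqrt(5**2 + 277) = sqrt(25 + 277) = sqrt(302)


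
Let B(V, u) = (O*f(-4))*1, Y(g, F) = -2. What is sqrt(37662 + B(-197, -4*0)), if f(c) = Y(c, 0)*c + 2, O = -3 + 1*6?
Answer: 6*sqrt(1047) ≈ 194.14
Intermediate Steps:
O = 3 (O = -3 + 6 = 3)
f(c) = 2 - 2*c (f(c) = -2*c + 2 = 2 - 2*c)
B(V, u) = 30 (B(V, u) = (3*(2 - 2*(-4)))*1 = (3*(2 + 8))*1 = (3*10)*1 = 30*1 = 30)
sqrt(37662 + B(-197, -4*0)) = sqrt(37662 + 30) = sqrt(37692) = 6*sqrt(1047)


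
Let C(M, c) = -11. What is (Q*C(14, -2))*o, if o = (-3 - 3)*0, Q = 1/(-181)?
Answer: 0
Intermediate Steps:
Q = -1/181 ≈ -0.0055249
o = 0 (o = -6*0 = 0)
(Q*C(14, -2))*o = -1/181*(-11)*0 = (11/181)*0 = 0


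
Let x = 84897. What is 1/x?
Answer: 1/84897 ≈ 1.1779e-5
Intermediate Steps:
1/x = 1/84897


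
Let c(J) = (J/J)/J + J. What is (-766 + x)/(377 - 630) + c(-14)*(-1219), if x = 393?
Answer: 60761401/3542 ≈ 17155.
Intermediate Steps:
c(J) = J + 1/J (c(J) = 1/J + J = J + 1/J)
(-766 + x)/(377 - 630) + c(-14)*(-1219) = (-766 + 393)/(377 - 630) + (-14 + 1/(-14))*(-1219) = -373/(-253) + (-14 - 1/14)*(-1219) = -373*(-1/253) - 197/14*(-1219) = 373/253 + 240143/14 = 60761401/3542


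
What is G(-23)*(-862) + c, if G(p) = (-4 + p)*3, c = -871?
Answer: 68951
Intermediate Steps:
G(p) = -12 + 3*p
G(-23)*(-862) + c = (-12 + 3*(-23))*(-862) - 871 = (-12 - 69)*(-862) - 871 = -81*(-862) - 871 = 69822 - 871 = 68951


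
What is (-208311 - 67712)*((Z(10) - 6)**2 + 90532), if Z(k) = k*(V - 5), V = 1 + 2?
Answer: -25175505784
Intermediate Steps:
V = 3
Z(k) = -2*k (Z(k) = k*(3 - 5) = k*(-2) = -2*k)
(-208311 - 67712)*((Z(10) - 6)**2 + 90532) = (-208311 - 67712)*((-2*10 - 6)**2 + 90532) = -276023*((-20 - 6)**2 + 90532) = -276023*((-26)**2 + 90532) = -276023*(676 + 90532) = -276023*91208 = -25175505784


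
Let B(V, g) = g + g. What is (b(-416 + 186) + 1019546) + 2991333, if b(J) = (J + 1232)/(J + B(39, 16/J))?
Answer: 17691968064/4411 ≈ 4.0109e+6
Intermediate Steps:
B(V, g) = 2*g
b(J) = (1232 + J)/(J + 32/J) (b(J) = (J + 1232)/(J + 2*(16/J)) = (1232 + J)/(J + 32/J))
(b(-416 + 186) + 1019546) + 2991333 = ((-416 + 186)*(1232 + (-416 + 186))/(32 + (-416 + 186)²) + 1019546) + 2991333 = (-230*(1232 - 230)/(32 + (-230)²) + 1019546) + 2991333 = (-230*1002/(32 + 52900) + 1019546) + 2991333 = (-230*1002/52932 + 1019546) + 2991333 = (-230*1/52932*1002 + 1019546) + 2991333 = (-19205/4411 + 1019546) + 2991333 = 4497198201/4411 + 2991333 = 17691968064/4411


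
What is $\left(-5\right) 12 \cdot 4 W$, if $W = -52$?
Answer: $12480$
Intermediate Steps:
$\left(-5\right) 12 \cdot 4 W = \left(-5\right) 12 \cdot 4 \left(-52\right) = \left(-60\right) 4 \left(-52\right) = \left(-240\right) \left(-52\right) = 12480$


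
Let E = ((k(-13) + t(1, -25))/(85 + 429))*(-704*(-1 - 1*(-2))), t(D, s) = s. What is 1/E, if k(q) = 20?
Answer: 257/1760 ≈ 0.14602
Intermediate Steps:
E = 1760/257 (E = ((20 - 25)/(85 + 429))*(-704*(-1 - 1*(-2))) = (-5/514)*(-704*(-1 + 2)) = (-5*1/514)*(-704*1) = -5/514*(-704) = 1760/257 ≈ 6.8483)
1/E = 1/(1760/257) = 257/1760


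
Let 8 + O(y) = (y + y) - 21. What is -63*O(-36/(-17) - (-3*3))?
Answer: 7245/17 ≈ 426.18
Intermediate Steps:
O(y) = -29 + 2*y (O(y) = -8 + ((y + y) - 21) = -8 + (2*y - 21) = -8 + (-21 + 2*y) = -29 + 2*y)
-63*O(-36/(-17) - (-3*3)) = -63*(-29 + 2*(-36/(-17) - (-3*3))) = -63*(-29 + 2*(-36*(-1/17) - (-9))) = -63*(-29 + 2*(36/17 - 1*(-9))) = -63*(-29 + 2*(36/17 + 9)) = -63*(-29 + 2*(189/17)) = -63*(-29 + 378/17) = -63*(-115/17) = 7245/17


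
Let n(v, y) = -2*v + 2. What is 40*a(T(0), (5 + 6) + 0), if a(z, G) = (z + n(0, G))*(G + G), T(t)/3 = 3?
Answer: 9680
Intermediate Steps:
T(t) = 9 (T(t) = 3*3 = 9)
n(v, y) = 2 - 2*v
a(z, G) = 2*G*(2 + z) (a(z, G) = (z + (2 - 2*0))*(G + G) = (z + (2 + 0))*(2*G) = (z + 2)*(2*G) = (2 + z)*(2*G) = 2*G*(2 + z))
40*a(T(0), (5 + 6) + 0) = 40*(2*((5 + 6) + 0)*(2 + 9)) = 40*(2*(11 + 0)*11) = 40*(2*11*11) = 40*242 = 9680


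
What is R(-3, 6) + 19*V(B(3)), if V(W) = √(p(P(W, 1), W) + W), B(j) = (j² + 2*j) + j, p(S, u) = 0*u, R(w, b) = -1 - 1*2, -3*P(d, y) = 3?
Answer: -3 + 57*√2 ≈ 77.610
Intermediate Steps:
P(d, y) = -1 (P(d, y) = -⅓*3 = -1)
R(w, b) = -3 (R(w, b) = -1 - 2 = -3)
p(S, u) = 0
B(j) = j² + 3*j
V(W) = √W (V(W) = √(0 + W) = √W)
R(-3, 6) + 19*V(B(3)) = -3 + 19*√(3*(3 + 3)) = -3 + 19*√(3*6) = -3 + 19*√18 = -3 + 19*(3*√2) = -3 + 57*√2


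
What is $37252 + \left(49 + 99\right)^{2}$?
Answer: $59156$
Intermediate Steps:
$37252 + \left(49 + 99\right)^{2} = 37252 + 148^{2} = 37252 + 21904 = 59156$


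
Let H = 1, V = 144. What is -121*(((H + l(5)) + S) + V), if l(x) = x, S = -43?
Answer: -12947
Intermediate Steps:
-121*(((H + l(5)) + S) + V) = -121*(((1 + 5) - 43) + 144) = -121*((6 - 43) + 144) = -121*(-37 + 144) = -121*107 = -12947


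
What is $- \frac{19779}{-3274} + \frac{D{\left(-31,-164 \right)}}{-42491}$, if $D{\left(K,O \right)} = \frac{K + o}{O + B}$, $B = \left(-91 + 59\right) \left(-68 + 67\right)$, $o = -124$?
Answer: $\frac{55468092539}{9181625244} \approx 6.0412$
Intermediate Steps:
$B = 32$ ($B = \left(-32\right) \left(-1\right) = 32$)
$D{\left(K,O \right)} = \frac{-124 + K}{32 + O}$ ($D{\left(K,O \right)} = \frac{K - 124}{O + 32} = \frac{-124 + K}{32 + O}$)
$- \frac{19779}{-3274} + \frac{D{\left(-31,-164 \right)}}{-42491} = - \frac{19779}{-3274} + \frac{\frac{1}{32 - 164} \left(-124 - 31\right)}{-42491} = \left(-19779\right) \left(- \frac{1}{3274}\right) + \frac{1}{-132} \left(-155\right) \left(- \frac{1}{42491}\right) = \frac{19779}{3274} + \left(- \frac{1}{132}\right) \left(-155\right) \left(- \frac{1}{42491}\right) = \frac{19779}{3274} + \frac{155}{132} \left(- \frac{1}{42491}\right) = \frac{19779}{3274} - \frac{155}{5608812} = \frac{55468092539}{9181625244}$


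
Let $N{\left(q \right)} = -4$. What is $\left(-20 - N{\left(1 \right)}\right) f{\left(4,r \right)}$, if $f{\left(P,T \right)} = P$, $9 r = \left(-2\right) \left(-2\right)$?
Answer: $-64$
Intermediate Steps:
$r = \frac{4}{9}$ ($r = \frac{\left(-2\right) \left(-2\right)}{9} = \frac{1}{9} \cdot 4 = \frac{4}{9} \approx 0.44444$)
$\left(-20 - N{\left(1 \right)}\right) f{\left(4,r \right)} = \left(-20 - -4\right) 4 = \left(-20 + 4\right) 4 = \left(-16\right) 4 = -64$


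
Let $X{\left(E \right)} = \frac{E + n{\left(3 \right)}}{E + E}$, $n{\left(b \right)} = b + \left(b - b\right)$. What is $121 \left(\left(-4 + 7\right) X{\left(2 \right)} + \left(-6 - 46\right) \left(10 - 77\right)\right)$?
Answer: $\frac{1688071}{4} \approx 4.2202 \cdot 10^{5}$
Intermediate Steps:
$n{\left(b \right)} = b$ ($n{\left(b \right)} = b + 0 = b$)
$X{\left(E \right)} = \frac{3 + E}{2 E}$ ($X{\left(E \right)} = \frac{E + 3}{E + E} = \frac{3 + E}{2 E}$)
$121 \left(\left(-4 + 7\right) X{\left(2 \right)} + \left(-6 - 46\right) \left(10 - 77\right)\right) = 121 \left(\left(-4 + 7\right) \frac{3 + 2}{2 \cdot 2} + \left(-6 - 46\right) \left(10 - 77\right)\right) = 121 \left(3 \cdot \frac{1}{2} \cdot \frac{1}{2} \cdot 5 - -3484\right) = 121 \left(3 \cdot \frac{5}{4} + 3484\right) = 121 \left(\frac{15}{4} + 3484\right) = 121 \cdot \frac{13951}{4} = \frac{1688071}{4}$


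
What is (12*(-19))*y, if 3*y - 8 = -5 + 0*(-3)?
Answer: -228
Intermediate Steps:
y = 1 (y = 8/3 + (-5 + 0*(-3))/3 = 8/3 + (-5 + 0)/3 = 8/3 + (⅓)*(-5) = 8/3 - 5/3 = 1)
(12*(-19))*y = (12*(-19))*1 = -228*1 = -228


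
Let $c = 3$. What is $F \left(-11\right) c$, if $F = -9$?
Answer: $297$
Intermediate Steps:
$F \left(-11\right) c = \left(-9\right) \left(-11\right) 3 = 99 \cdot 3 = 297$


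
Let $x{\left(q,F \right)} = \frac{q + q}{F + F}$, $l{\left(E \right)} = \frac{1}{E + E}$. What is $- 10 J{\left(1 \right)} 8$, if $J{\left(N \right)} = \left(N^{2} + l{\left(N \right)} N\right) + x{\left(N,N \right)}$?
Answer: $-200$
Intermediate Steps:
$l{\left(E \right)} = \frac{1}{2 E}$
$x{\left(q,F \right)} = \frac{q}{F}$ ($x{\left(q,F \right)} = \frac{2 q}{2 F} = 2 q \frac{1}{2 F} = \frac{q}{F}$)
$J{\left(N \right)} = \frac{3}{2} + N^{2}$ ($J{\left(N \right)} = \left(N^{2} + \frac{1}{2 N} N\right) + \frac{N}{N} = \left(N^{2} + \frac{1}{2}\right) + 1 = \left(\frac{1}{2} + N^{2}\right) + 1 = \frac{3}{2} + N^{2}$)
$- 10 J{\left(1 \right)} 8 = - 10 \left(\frac{3}{2} + 1^{2}\right) 8 = - 10 \left(\frac{3}{2} + 1\right) 8 = \left(-10\right) \frac{5}{2} \cdot 8 = \left(-25\right) 8 = -200$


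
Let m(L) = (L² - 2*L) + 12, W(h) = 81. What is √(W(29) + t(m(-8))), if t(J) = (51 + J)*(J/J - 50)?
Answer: I*√6926 ≈ 83.223*I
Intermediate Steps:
m(L) = 12 + L² - 2*L
t(J) = -2499 - 49*J (t(J) = (51 + J)*(1 - 50) = (51 + J)*(-49) = -2499 - 49*J)
√(W(29) + t(m(-8))) = √(81 + (-2499 - 49*(12 + (-8)² - 2*(-8)))) = √(81 + (-2499 - 49*(12 + 64 + 16))) = √(81 + (-2499 - 49*92)) = √(81 + (-2499 - 4508)) = √(81 - 7007) = √(-6926) = I*√6926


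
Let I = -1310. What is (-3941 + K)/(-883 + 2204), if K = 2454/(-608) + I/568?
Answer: -85199441/28512464 ≈ -2.9881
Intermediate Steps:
K = -136897/21584 (K = 2454/(-608) - 1310/568 = 2454*(-1/608) - 1310*1/568 = -1227/304 - 655/284 = -136897/21584 ≈ -6.3425)
(-3941 + K)/(-883 + 2204) = (-3941 - 136897/21584)/(-883 + 2204) = -85199441/21584/1321 = -85199441/21584*1/1321 = -85199441/28512464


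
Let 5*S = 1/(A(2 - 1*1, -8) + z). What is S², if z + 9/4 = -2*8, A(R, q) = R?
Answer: 16/119025 ≈ 0.00013443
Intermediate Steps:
z = -73/4 (z = -9/4 - 2*8 = -9/4 - 16 = -73/4 ≈ -18.250)
S = -4/345 (S = 1/(5*((2 - 1*1) - 73/4)) = 1/(5*((2 - 1) - 73/4)) = 1/(5*(1 - 73/4)) = 1/(5*(-69/4)) = (⅕)*(-4/69) = -4/345 ≈ -0.011594)
S² = (-4/345)² = 16/119025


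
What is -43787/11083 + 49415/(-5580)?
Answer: -158399581/12368628 ≈ -12.807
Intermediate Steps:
-43787/11083 + 49415/(-5580) = -43787*1/11083 + 49415*(-1/5580) = -43787/11083 - 9883/1116 = -158399581/12368628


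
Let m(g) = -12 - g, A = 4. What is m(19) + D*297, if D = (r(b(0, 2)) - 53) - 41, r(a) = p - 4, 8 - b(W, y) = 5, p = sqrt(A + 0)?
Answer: -28543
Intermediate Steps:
p = 2 (p = sqrt(4 + 0) = sqrt(4) = 2)
b(W, y) = 3 (b(W, y) = 8 - 1*5 = 8 - 5 = 3)
r(a) = -2 (r(a) = 2 - 4 = -2)
D = -96 (D = (-2 - 53) - 41 = -55 - 41 = -96)
m(19) + D*297 = (-12 - 1*19) - 96*297 = (-12 - 19) - 28512 = -31 - 28512 = -28543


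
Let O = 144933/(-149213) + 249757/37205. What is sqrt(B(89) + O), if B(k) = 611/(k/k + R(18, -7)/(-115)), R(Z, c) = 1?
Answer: sqrt(249164848677896265334485090)/632867541810 ≈ 24.942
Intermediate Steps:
B(k) = 70265/114 (B(k) = 611/(k/k + 1/(-115)) = 611/(1 + 1*(-1/115)) = 611/(1 - 1/115) = 611/(114/115) = 611*(115/114) = 70265/114)
O = 31874758976/5551469665 (O = 144933*(-1/149213) + 249757*(1/37205) = -144933/149213 + 249757/37205 = 31874758976/5551469665 ≈ 5.7417)
sqrt(B(89) + O) = sqrt(70265/114 + 31874758976/5551469665) = sqrt(393707738534489/632867541810) = sqrt(249164848677896265334485090)/632867541810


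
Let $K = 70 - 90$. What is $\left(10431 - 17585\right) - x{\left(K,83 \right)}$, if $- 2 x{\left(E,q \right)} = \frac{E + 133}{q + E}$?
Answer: $- \frac{901291}{126} \approx -7153.1$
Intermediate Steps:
$K = -20$
$x{\left(E,q \right)} = - \frac{133 + E}{2 \left(E + q\right)}$ ($x{\left(E,q \right)} = - \frac{\left(E + 133\right) \frac{1}{q + E}}{2} = - \frac{\left(133 + E\right) \frac{1}{E + q}}{2} = - \frac{\frac{1}{E + q} \left(133 + E\right)}{2} = - \frac{133 + E}{2 \left(E + q\right)}$)
$\left(10431 - 17585\right) - x{\left(K,83 \right)} = \left(10431 - 17585\right) - \frac{-133 - -20}{2 \left(-20 + 83\right)} = -7154 - \frac{-133 + 20}{2 \cdot 63} = -7154 - \frac{1}{2} \cdot \frac{1}{63} \left(-113\right) = -7154 - - \frac{113}{126} = -7154 + \frac{113}{126} = - \frac{901291}{126}$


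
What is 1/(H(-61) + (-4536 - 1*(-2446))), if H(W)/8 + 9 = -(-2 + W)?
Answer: -1/1658 ≈ -0.00060314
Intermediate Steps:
H(W) = -56 - 8*W (H(W) = -72 + 8*(-(-2 + W)) = -72 + 8*(2 - W) = -72 + (16 - 8*W) = -56 - 8*W)
1/(H(-61) + (-4536 - 1*(-2446))) = 1/((-56 - 8*(-61)) + (-4536 - 1*(-2446))) = 1/((-56 + 488) + (-4536 + 2446)) = 1/(432 - 2090) = 1/(-1658) = -1/1658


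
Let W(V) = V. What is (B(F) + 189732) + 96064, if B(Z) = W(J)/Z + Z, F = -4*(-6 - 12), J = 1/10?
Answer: 205824961/720 ≈ 2.8587e+5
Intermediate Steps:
J = 1/10 ≈ 0.10000
F = 72 (F = -4*(-18) = 72)
B(Z) = Z + 1/(10*Z) (B(Z) = 1/(10*Z) + Z = Z + 1/(10*Z))
(B(F) + 189732) + 96064 = ((72 + (1/10)/72) + 189732) + 96064 = ((72 + (1/10)*(1/72)) + 189732) + 96064 = ((72 + 1/720) + 189732) + 96064 = (51841/720 + 189732) + 96064 = 136658881/720 + 96064 = 205824961/720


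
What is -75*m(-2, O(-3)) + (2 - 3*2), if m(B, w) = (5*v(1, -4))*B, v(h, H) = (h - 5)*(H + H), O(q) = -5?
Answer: 23996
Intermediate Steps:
v(h, H) = 2*H*(-5 + h) (v(h, H) = (-5 + h)*(2*H) = 2*H*(-5 + h))
m(B, w) = 160*B (m(B, w) = (5*(2*(-4)*(-5 + 1)))*B = (5*(2*(-4)*(-4)))*B = (5*32)*B = 160*B)
-75*m(-2, O(-3)) + (2 - 3*2) = -12000*(-2) + (2 - 3*2) = -75*(-320) + (2 - 6) = 24000 - 4 = 23996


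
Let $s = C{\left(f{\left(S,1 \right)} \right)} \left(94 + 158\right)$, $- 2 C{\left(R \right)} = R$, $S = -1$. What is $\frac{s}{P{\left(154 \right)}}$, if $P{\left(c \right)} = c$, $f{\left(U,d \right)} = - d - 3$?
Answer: $\frac{36}{11} \approx 3.2727$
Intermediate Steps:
$f{\left(U,d \right)} = -3 - d$
$C{\left(R \right)} = - \frac{R}{2}$
$s = 504$ ($s = - \frac{-3 - 1}{2} \left(94 + 158\right) = - \frac{-3 - 1}{2} \cdot 252 = \left(- \frac{1}{2}\right) \left(-4\right) 252 = 2 \cdot 252 = 504$)
$\frac{s}{P{\left(154 \right)}} = \frac{504}{154} = 504 \cdot \frac{1}{154} = \frac{36}{11}$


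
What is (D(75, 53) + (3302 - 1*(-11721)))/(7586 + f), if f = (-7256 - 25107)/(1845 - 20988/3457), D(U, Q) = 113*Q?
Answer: 133577003124/48113665831 ≈ 2.7763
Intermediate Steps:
f = -111878891/6357177 (f = -32363/(1845 - 20988*1/3457) = -32363/(1845 - 20988/3457) = -32363/6357177/3457 = -32363*3457/6357177 = -111878891/6357177 ≈ -17.599)
(D(75, 53) + (3302 - 1*(-11721)))/(7586 + f) = (113*53 + (3302 - 1*(-11721)))/(7586 - 111878891/6357177) = (5989 + (3302 + 11721))/(48113665831/6357177) = (5989 + 15023)*(6357177/48113665831) = 21012*(6357177/48113665831) = 133577003124/48113665831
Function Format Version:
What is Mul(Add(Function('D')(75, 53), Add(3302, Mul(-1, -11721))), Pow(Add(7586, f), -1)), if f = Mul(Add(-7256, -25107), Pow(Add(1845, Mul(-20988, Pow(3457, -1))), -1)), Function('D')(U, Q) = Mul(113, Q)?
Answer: Rational(133577003124, 48113665831) ≈ 2.7763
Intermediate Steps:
f = Rational(-111878891, 6357177) (f = Mul(-32363, Pow(Add(1845, Mul(-20988, Rational(1, 3457))), -1)) = Mul(-32363, Pow(Add(1845, Rational(-20988, 3457)), -1)) = Mul(-32363, Pow(Rational(6357177, 3457), -1)) = Mul(-32363, Rational(3457, 6357177)) = Rational(-111878891, 6357177) ≈ -17.599)
Mul(Add(Function('D')(75, 53), Add(3302, Mul(-1, -11721))), Pow(Add(7586, f), -1)) = Mul(Add(Mul(113, 53), Add(3302, Mul(-1, -11721))), Pow(Add(7586, Rational(-111878891, 6357177)), -1)) = Mul(Add(5989, Add(3302, 11721)), Pow(Rational(48113665831, 6357177), -1)) = Mul(Add(5989, 15023), Rational(6357177, 48113665831)) = Mul(21012, Rational(6357177, 48113665831)) = Rational(133577003124, 48113665831)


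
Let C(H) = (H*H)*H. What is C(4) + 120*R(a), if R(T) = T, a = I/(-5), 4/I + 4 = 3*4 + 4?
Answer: 56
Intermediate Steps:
I = ⅓ (I = 4/(-4 + (3*4 + 4)) = 4/(-4 + (12 + 4)) = 4/(-4 + 16) = 4/12 = 4*(1/12) = ⅓ ≈ 0.33333)
a = -1/15 (a = (⅓)/(-5) = (⅓)*(-⅕) = -1/15 ≈ -0.066667)
C(H) = H³ (C(H) = H²*H = H³)
C(4) + 120*R(a) = 4³ + 120*(-1/15) = 64 - 8 = 56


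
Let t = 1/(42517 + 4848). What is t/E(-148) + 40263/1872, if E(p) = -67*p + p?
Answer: 86241355227/4009731440 ≈ 21.508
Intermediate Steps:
E(p) = -66*p
t = 1/47365 ≈ 2.1113e-5
t/E(-148) + 40263/1872 = 1/(47365*((-66*(-148)))) + 40263/1872 = (1/47365)/9768 + 40263*(1/1872) = (1/47365)*(1/9768) + 13421/624 = 1/462661320 + 13421/624 = 86241355227/4009731440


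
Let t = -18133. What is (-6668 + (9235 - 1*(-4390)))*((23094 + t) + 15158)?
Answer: 139967883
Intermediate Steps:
(-6668 + (9235 - 1*(-4390)))*((23094 + t) + 15158) = (-6668 + (9235 - 1*(-4390)))*((23094 - 18133) + 15158) = (-6668 + (9235 + 4390))*(4961 + 15158) = (-6668 + 13625)*20119 = 6957*20119 = 139967883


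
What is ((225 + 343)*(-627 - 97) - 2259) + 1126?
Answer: -412365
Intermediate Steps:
((225 + 343)*(-627 - 97) - 2259) + 1126 = (568*(-724) - 2259) + 1126 = (-411232 - 2259) + 1126 = -413491 + 1126 = -412365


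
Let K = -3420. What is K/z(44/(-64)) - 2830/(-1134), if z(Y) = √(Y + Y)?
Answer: 1415/567 + 6840*I*√22/11 ≈ 2.4956 + 2916.6*I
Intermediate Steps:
z(Y) = √2*√Y (z(Y) = √(2*Y) = √2*√Y)
K/z(44/(-64)) - 2830/(-1134) = -3420*(-2*I*√22/11) - 2830/(-1134) = -3420*(-2*I*√22/11) - 2830*(-1/1134) = -3420*(-2*I*√22/11) + 1415/567 = -(-6840)*I*√22/11 + 1415/567 = 6840*I*√22/11 + 1415/567 = 1415/567 + 6840*I*√22/11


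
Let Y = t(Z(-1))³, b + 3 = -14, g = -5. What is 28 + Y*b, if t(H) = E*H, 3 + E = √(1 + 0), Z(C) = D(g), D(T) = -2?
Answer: -1060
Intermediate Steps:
Z(C) = -2
E = -2 (E = -3 + √(1 + 0) = -3 + √1 = -3 + 1 = -2)
b = -17 (b = -3 - 14 = -17)
t(H) = -2*H
Y = 64 (Y = (-2*(-2))³ = 4³ = 64)
28 + Y*b = 28 + 64*(-17) = 28 - 1088 = -1060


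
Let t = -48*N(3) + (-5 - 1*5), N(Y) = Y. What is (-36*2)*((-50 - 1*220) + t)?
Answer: 30528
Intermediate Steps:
t = -154 (t = -48*3 + (-5 - 1*5) = -8*18 + (-5 - 5) = -144 - 10 = -154)
(-36*2)*((-50 - 1*220) + t) = (-36*2)*((-50 - 1*220) - 154) = -72*((-50 - 220) - 154) = -72*(-270 - 154) = -72*(-424) = 30528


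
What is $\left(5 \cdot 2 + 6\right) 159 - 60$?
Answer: $2484$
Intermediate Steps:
$\left(5 \cdot 2 + 6\right) 159 - 60 = \left(10 + 6\right) 159 - 60 = 16 \cdot 159 - 60 = 2544 - 60 = 2484$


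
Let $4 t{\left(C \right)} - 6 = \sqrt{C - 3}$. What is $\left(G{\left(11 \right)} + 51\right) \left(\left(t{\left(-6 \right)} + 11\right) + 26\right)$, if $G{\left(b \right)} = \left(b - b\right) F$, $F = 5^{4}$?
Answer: $\frac{3927}{2} + \frac{153 i}{4} \approx 1963.5 + 38.25 i$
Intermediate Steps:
$F = 625$
$t{\left(C \right)} = \frac{3}{2} + \frac{\sqrt{-3 + C}}{4}$ ($t{\left(C \right)} = \frac{3}{2} + \frac{\sqrt{C - 3}}{4} = \frac{3}{2} + \frac{\sqrt{-3 + C}}{4}$)
$G{\left(b \right)} = 0$ ($G{\left(b \right)} = \left(b - b\right) 625 = 0 \cdot 625 = 0$)
$\left(G{\left(11 \right)} + 51\right) \left(\left(t{\left(-6 \right)} + 11\right) + 26\right) = \left(0 + 51\right) \left(\left(\left(\frac{3}{2} + \frac{\sqrt{-3 - 6}}{4}\right) + 11\right) + 26\right) = 51 \left(\left(\left(\frac{3}{2} + \frac{\sqrt{-9}}{4}\right) + 11\right) + 26\right) = 51 \left(\left(\left(\frac{3}{2} + \frac{3 i}{4}\right) + 11\right) + 26\right) = 51 \left(\left(\frac{25}{2} + \frac{3 i}{4}\right) + 26\right) = 51 \left(\frac{77}{2} + \frac{3 i}{4}\right) = \frac{3927}{2} + \frac{153 i}{4}$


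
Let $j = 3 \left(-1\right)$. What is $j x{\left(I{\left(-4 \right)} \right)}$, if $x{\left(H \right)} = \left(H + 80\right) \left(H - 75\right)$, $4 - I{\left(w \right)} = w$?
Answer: $17688$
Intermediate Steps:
$I{\left(w \right)} = 4 - w$
$j = -3$
$x{\left(H \right)} = \left(-75 + H\right) \left(80 + H\right)$ ($x{\left(H \right)} = \left(80 + H\right) \left(-75 + H\right) = \left(-75 + H\right) \left(80 + H\right)$)
$j x{\left(I{\left(-4 \right)} \right)} = - 3 \left(-6000 + \left(4 - -4\right)^{2} + 5 \left(4 - -4\right)\right) = - 3 \left(-6000 + \left(4 + 4\right)^{2} + 5 \left(4 + 4\right)\right) = - 3 \left(-6000 + 8^{2} + 5 \cdot 8\right) = - 3 \left(-6000 + 64 + 40\right) = \left(-3\right) \left(-5896\right) = 17688$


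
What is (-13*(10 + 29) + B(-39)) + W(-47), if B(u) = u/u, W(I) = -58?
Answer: -564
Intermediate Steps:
B(u) = 1
(-13*(10 + 29) + B(-39)) + W(-47) = (-13*(10 + 29) + 1) - 58 = (-13*39 + 1) - 58 = (-507 + 1) - 58 = -506 - 58 = -564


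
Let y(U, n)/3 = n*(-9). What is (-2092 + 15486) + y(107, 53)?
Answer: 11963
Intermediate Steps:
y(U, n) = -27*n (y(U, n) = 3*(n*(-9)) = 3*(-9*n) = -27*n)
(-2092 + 15486) + y(107, 53) = (-2092 + 15486) - 27*53 = 13394 - 1431 = 11963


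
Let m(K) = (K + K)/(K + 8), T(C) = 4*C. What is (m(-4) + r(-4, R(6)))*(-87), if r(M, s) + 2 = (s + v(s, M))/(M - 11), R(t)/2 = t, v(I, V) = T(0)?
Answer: 2088/5 ≈ 417.60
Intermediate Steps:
v(I, V) = 0 (v(I, V) = 4*0 = 0)
R(t) = 2*t
r(M, s) = -2 + s/(-11 + M) (r(M, s) = -2 + (s + 0)/(M - 11) = -2 + s/(-11 + M))
m(K) = 2*K/(8 + K) (m(K) = (2*K)/(8 + K) = 2*K/(8 + K))
(m(-4) + r(-4, R(6)))*(-87) = (2*(-4)/(8 - 4) + (22 + 2*6 - 2*(-4))/(-11 - 4))*(-87) = (2*(-4)/4 + (22 + 12 + 8)/(-15))*(-87) = (2*(-4)*(1/4) - 1/15*42)*(-87) = (-2 - 14/5)*(-87) = -24/5*(-87) = 2088/5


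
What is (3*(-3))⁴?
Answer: 6561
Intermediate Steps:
(3*(-3))⁴ = (-9)⁴ = 6561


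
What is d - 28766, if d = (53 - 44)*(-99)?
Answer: -29657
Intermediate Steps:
d = -891 (d = 9*(-99) = -891)
d - 28766 = -891 - 28766 = -29657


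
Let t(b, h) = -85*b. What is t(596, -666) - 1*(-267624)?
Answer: 216964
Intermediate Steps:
t(596, -666) - 1*(-267624) = -85*596 - 1*(-267624) = -50660 + 267624 = 216964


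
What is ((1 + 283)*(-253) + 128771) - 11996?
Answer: 44923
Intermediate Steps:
((1 + 283)*(-253) + 128771) - 11996 = (284*(-253) + 128771) - 11996 = (-71852 + 128771) - 11996 = 56919 - 11996 = 44923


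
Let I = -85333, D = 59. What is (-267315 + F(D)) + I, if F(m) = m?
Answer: -352589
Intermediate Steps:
(-267315 + F(D)) + I = (-267315 + 59) - 85333 = -267256 - 85333 = -352589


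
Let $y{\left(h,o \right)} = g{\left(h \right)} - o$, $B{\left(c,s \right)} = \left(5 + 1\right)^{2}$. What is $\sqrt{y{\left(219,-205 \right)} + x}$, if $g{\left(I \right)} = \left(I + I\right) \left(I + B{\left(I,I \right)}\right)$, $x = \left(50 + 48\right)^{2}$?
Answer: $\sqrt{121499} \approx 348.57$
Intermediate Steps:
$B{\left(c,s \right)} = 36$ ($B{\left(c,s \right)} = 6^{2} = 36$)
$x = 9604$ ($x = 98^{2} = 9604$)
$g{\left(I \right)} = 2 I \left(36 + I\right)$ ($g{\left(I \right)} = \left(I + I\right) \left(I + 36\right) = 2 I \left(36 + I\right)$)
$y{\left(h,o \right)} = - o + 2 h \left(36 + h\right)$ ($y{\left(h,o \right)} = 2 h \left(36 + h\right) - o = - o + 2 h \left(36 + h\right)$)
$\sqrt{y{\left(219,-205 \right)} + x} = \sqrt{\left(\left(-1\right) \left(-205\right) + 2 \cdot 219 \left(36 + 219\right)\right) + 9604} = \sqrt{\left(205 + 2 \cdot 219 \cdot 255\right) + 9604} = \sqrt{\left(205 + 111690\right) + 9604} = \sqrt{111895 + 9604} = \sqrt{121499}$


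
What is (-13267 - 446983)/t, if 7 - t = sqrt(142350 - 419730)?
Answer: -3221750/277429 - 2761500*I*sqrt(7705)/277429 ≈ -11.613 - 873.73*I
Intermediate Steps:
t = 7 - 6*I*sqrt(7705) (t = 7 - sqrt(142350 - 419730) = 7 - sqrt(-277380) = 7 - 6*I*sqrt(7705) ≈ 7.0 - 526.67*I)
(-13267 - 446983)/t = (-13267 - 446983)/(7 - 6*I*sqrt(7705)) = -460250/(7 - 6*I*sqrt(7705))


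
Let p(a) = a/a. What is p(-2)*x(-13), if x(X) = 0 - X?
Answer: 13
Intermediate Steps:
x(X) = -X
p(a) = 1
p(-2)*x(-13) = 1*(-1*(-13)) = 1*13 = 13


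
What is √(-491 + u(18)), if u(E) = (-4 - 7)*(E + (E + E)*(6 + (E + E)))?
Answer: I*√17321 ≈ 131.61*I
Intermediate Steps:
u(E) = -11*E - 22*E*(6 + 2*E) (u(E) = -11*(E + (2*E)*(6 + 2*E)) = -11*(E + 2*E*(6 + 2*E)) = -11*E - 22*E*(6 + 2*E))
√(-491 + u(18)) = √(-491 - 11*18*(13 + 4*18)) = √(-491 - 11*18*(13 + 72)) = √(-491 - 11*18*85) = √(-491 - 16830) = √(-17321) = I*√17321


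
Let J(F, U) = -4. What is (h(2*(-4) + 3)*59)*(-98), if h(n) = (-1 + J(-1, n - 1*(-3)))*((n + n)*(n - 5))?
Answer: 2891000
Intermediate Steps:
h(n) = -10*n*(-5 + n) (h(n) = (-1 - 4)*((n + n)*(n - 5)) = -5*2*n*(-5 + n) = -10*n*(-5 + n))
(h(2*(-4) + 3)*59)*(-98) = ((10*(2*(-4) + 3)*(5 - (2*(-4) + 3)))*59)*(-98) = ((10*(-8 + 3)*(5 - (-8 + 3)))*59)*(-98) = ((10*(-5)*(5 - 1*(-5)))*59)*(-98) = ((10*(-5)*(5 + 5))*59)*(-98) = ((10*(-5)*10)*59)*(-98) = -500*59*(-98) = -29500*(-98) = 2891000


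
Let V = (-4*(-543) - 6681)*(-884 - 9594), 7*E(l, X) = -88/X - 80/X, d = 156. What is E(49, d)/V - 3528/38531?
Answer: -1083429303995/11832656753853 ≈ -0.091563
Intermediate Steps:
E(l, X) = -24/X (E(l, X) = (-88/X - 80/X)/7 = (-168/X)/7 = -24/X)
V = 47245302 (V = (2172 - 6681)*(-10478) = -4509*(-10478) = 47245302)
E(49, d)/V - 3528/38531 = -24/156/47245302 - 3528/38531 = -24*1/156*(1/47245302) - 3528*1/38531 = -2/13*1/47245302 - 3528/38531 = -1/307094463 - 3528/38531 = -1083429303995/11832656753853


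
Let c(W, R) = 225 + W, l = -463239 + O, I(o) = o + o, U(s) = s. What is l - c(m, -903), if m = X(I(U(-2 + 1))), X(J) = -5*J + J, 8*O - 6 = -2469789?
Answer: -6177559/8 ≈ -7.7220e+5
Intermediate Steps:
O = -2469783/8 (O = 3/4 + (1/8)*(-2469789) = 3/4 - 2469789/8 = -2469783/8 ≈ -3.0872e+5)
I(o) = 2*o
l = -6175695/8 (l = -463239 - 2469783/8 = -6175695/8 ≈ -7.7196e+5)
X(J) = -4*J
m = 8 (m = -8*(-2 + 1) = -8*(-1) = -4*(-2) = 8)
l - c(m, -903) = -6175695/8 - (225 + 8) = -6175695/8 - 1*233 = -6175695/8 - 233 = -6177559/8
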